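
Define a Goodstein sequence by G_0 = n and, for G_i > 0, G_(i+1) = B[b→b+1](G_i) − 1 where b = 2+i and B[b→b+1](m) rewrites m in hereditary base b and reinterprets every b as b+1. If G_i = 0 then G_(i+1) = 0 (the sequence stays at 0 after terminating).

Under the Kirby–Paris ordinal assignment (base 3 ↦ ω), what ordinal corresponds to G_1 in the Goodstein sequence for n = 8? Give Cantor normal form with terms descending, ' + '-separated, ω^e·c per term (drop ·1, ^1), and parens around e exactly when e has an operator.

G_0=8  [base 2] 2^(2 + 1)  →[2↦3]→  3^(3 + 1) = 81  −1 ⇒ G_1=80
G_1=80  [base 3] 2·3^3 + 2·3^2 + 2·3 + 2  →[3↦4]→  2·4^4 + 2·4^2 + 2·4 + 2 = 554  −1 ⇒ G_2=553

ω^ω·2 + ω^2·2 + ω·2 + 2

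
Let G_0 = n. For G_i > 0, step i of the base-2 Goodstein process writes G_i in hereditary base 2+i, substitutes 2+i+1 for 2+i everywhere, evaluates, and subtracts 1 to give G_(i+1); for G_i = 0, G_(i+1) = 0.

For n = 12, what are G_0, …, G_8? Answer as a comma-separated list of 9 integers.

(0) 12|_2 = 2^(2 + 1) + 2^2 ↦ 3^(3 + 1) + 3^3|_3 = 108 ⇒ 107
(1) 107|_3 = 3^(3 + 1) + 2·3^2 + 2·3 + 2 ↦ 4^(4 + 1) + 2·4^2 + 2·4 + 2|_4 = 1066 ⇒ 1065
(2) 1065|_4 = 4^(4 + 1) + 2·4^2 + 2·4 + 1 ↦ 5^(5 + 1) + 2·5^2 + 2·5 + 1|_5 = 15686 ⇒ 15685
(3) 15685|_5 = 5^(5 + 1) + 2·5^2 + 2·5 ↦ 6^(6 + 1) + 2·6^2 + 2·6|_6 = 280020 ⇒ 280019
(4) 280019|_6 = 6^(6 + 1) + 2·6^2 + 6 + 5 ↦ 7^(7 + 1) + 2·7^2 + 7 + 5|_7 = 5764911 ⇒ 5764910
(5) 5764910|_7 = 7^(7 + 1) + 2·7^2 + 7 + 4 ↦ 8^(8 + 1) + 2·8^2 + 8 + 4|_8 = 134217868 ⇒ 134217867
(6) 134217867|_8 = 8^(8 + 1) + 2·8^2 + 8 + 3 ↦ 9^(9 + 1) + 2·9^2 + 9 + 3|_9 = 3486784575 ⇒ 3486784574
(7) 3486784574|_9 = 9^(9 + 1) + 2·9^2 + 9 + 2 ↦ 10^(10 + 1) + 2·10^2 + 10 + 2|_10 = 100000000212 ⇒ 100000000211

12, 107, 1065, 15685, 280019, 5764910, 134217867, 3486784574, 100000000211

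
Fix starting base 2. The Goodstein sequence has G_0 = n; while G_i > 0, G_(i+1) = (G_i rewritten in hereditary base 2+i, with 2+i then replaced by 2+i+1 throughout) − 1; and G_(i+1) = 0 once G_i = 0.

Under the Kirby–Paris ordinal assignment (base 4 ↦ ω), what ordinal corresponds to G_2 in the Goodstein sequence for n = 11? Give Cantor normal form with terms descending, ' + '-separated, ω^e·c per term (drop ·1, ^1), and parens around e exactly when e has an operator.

ω^(ω + 1) + 3

11 —HB2→ 2^(2 + 1) + 2 + 1 —bump→ 3^(3 + 1) + 3 + 1 = 85 —(−1)→ 84
84 —HB3→ 3^(3 + 1) + 3 —bump→ 4^(4 + 1) + 4 = 1028 —(−1)→ 1027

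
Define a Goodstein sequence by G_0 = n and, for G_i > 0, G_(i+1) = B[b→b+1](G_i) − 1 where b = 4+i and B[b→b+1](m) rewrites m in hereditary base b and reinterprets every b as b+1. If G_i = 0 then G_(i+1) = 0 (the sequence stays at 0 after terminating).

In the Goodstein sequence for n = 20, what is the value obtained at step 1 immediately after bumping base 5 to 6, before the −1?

G_0 = 20. HB_4(20) = 4^2 + 4. Bump = 30. G_1 = 29.
G_1 = 29. HB_5(29) = 5^2 + 4. Bump = 40. G_2 = 39.

40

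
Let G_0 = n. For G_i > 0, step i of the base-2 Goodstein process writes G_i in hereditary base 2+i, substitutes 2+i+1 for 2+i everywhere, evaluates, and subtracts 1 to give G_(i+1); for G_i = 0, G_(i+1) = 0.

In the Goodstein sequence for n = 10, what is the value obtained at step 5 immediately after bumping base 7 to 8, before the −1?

84073324

10 —HB2→ 2^(2 + 1) + 2 —bump→ 3^(3 + 1) + 3 = 84 —(−1)→ 83
83 —HB3→ 3^(3 + 1) + 2 —bump→ 4^(4 + 1) + 2 = 1026 —(−1)→ 1025
1025 —HB4→ 4^(4 + 1) + 1 —bump→ 5^(5 + 1) + 1 = 15626 —(−1)→ 15625
15625 —HB5→ 5^(5 + 1) —bump→ 6^(6 + 1) = 279936 —(−1)→ 279935
279935 —HB6→ 5·6^6 + 5·6^5 + 5·6^4 + 5·6^3 + 5·6^2 + 5·6 + 5 —bump→ 5·7^7 + 5·7^5 + 5·7^4 + 5·7^3 + 5·7^2 + 5·7 + 5 = 4215755 —(−1)→ 4215754
4215754 —HB7→ 5·7^7 + 5·7^5 + 5·7^4 + 5·7^3 + 5·7^2 + 5·7 + 4 —bump→ 5·8^8 + 5·8^5 + 5·8^4 + 5·8^3 + 5·8^2 + 5·8 + 4 = 84073324 —(−1)→ 84073323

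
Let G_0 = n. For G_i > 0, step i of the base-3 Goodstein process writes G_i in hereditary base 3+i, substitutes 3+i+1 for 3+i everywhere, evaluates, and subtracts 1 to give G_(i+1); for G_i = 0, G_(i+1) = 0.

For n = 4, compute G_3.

3

[0] 4 ≡ 3 + 1 (base 3). Lift 4: 5. −1: 4.
[1] 4 ≡ 4 (base 4). Lift 5: 5. −1: 4.
[2] 4 ≡ 4 (base 5). Lift 6: 4. −1: 3.
[3] 3 ≡ 3 (base 6). Lift 7: 3. −1: 2.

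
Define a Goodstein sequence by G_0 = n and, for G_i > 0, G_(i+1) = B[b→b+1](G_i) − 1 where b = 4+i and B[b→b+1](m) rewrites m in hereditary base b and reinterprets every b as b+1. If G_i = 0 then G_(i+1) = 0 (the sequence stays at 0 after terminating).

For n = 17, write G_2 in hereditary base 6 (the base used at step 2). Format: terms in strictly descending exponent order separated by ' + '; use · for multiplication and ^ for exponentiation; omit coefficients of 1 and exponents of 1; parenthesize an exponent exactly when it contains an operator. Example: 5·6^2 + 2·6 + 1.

(0) 17|_4 = 4^2 + 1 ↦ 5^2 + 1|_5 = 26 ⇒ 25
(1) 25|_5 = 5^2 ↦ 6^2|_6 = 36 ⇒ 35
(2) 35|_6 = 5·6 + 5 ↦ 5·7 + 5|_7 = 40 ⇒ 39

5·6 + 5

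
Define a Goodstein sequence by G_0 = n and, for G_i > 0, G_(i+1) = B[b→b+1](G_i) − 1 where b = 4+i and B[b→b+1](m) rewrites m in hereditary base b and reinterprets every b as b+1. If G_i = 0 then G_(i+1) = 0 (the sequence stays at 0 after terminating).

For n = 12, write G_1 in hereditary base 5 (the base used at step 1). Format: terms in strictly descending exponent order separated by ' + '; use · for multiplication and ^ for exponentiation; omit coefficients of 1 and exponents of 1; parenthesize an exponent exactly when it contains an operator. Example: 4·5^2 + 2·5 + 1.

base 4: 12 = 3·4; at 5: 3·5 = 15; next = 14
base 5: 14 = 2·5 + 4; at 6: 2·6 + 4 = 16; next = 15

2·5 + 4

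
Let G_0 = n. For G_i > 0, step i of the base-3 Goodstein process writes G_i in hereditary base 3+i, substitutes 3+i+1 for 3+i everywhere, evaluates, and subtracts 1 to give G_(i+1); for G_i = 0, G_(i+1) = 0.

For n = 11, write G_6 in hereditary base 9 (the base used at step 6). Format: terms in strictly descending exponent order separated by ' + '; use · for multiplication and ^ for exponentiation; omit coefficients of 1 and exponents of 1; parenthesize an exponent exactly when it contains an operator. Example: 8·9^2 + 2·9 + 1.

G_0 = 11. HB_3(11) = 3^2 + 2. Bump = 18. G_1 = 17.
G_1 = 17. HB_4(17) = 4^2 + 1. Bump = 26. G_2 = 25.
G_2 = 25. HB_5(25) = 5^2. Bump = 36. G_3 = 35.
G_3 = 35. HB_6(35) = 5·6 + 5. Bump = 40. G_4 = 39.
G_4 = 39. HB_7(39) = 5·7 + 4. Bump = 44. G_5 = 43.
G_5 = 43. HB_8(43) = 5·8 + 3. Bump = 48. G_6 = 47.

5·9 + 2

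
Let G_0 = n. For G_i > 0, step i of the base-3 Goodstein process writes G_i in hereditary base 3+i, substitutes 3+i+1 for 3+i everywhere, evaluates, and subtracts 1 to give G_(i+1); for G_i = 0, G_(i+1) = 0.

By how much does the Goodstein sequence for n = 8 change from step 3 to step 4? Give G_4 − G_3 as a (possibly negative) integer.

0

i=0: 8 = 2·3 + 2 (b=3); 3→4: 2·4 + 2 = 10; 10−1 = 9
i=1: 9 = 2·4 + 1 (b=4); 4→5: 2·5 + 1 = 11; 11−1 = 10
i=2: 10 = 2·5 (b=5); 5→6: 2·6 = 12; 12−1 = 11
i=3: 11 = 6 + 5 (b=6); 6→7: 7 + 5 = 12; 12−1 = 11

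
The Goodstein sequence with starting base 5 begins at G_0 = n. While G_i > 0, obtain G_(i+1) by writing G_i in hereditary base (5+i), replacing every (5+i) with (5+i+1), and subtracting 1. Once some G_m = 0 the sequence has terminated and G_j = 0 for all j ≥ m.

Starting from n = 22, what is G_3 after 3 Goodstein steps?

[0] 22 ≡ 4·5 + 2 (base 5). Lift 6: 26. −1: 25.
[1] 25 ≡ 4·6 + 1 (base 6). Lift 7: 29. −1: 28.
[2] 28 ≡ 4·7 (base 7). Lift 8: 32. −1: 31.

31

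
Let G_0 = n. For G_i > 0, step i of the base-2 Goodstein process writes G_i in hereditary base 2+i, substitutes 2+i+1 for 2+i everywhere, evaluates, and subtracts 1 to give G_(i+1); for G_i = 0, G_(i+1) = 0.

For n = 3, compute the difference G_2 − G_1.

G_0=3  [base 2] 2 + 1  →[2↦3]→  3 + 1 = 4  −1 ⇒ G_1=3
G_1=3  [base 3] 3  →[3↦4]→  4 = 4  −1 ⇒ G_2=3

0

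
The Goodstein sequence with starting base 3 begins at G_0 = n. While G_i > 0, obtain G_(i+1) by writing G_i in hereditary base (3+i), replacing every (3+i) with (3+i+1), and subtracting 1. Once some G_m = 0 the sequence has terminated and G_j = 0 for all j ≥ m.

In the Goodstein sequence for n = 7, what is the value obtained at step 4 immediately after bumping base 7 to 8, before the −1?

10

step 0: 7 = 2·3 + 1; sub 4 for 3: 2·4 + 1; = 9; G_1 = 9−1 = 8
step 1: 8 = 2·4; sub 5 for 4: 2·5; = 10; G_2 = 10−1 = 9
step 2: 9 = 5 + 4; sub 6 for 5: 6 + 4; = 10; G_3 = 10−1 = 9
step 3: 9 = 6 + 3; sub 7 for 6: 7 + 3; = 10; G_4 = 10−1 = 9
step 4: 9 = 7 + 2; sub 8 for 7: 8 + 2; = 10; G_5 = 10−1 = 9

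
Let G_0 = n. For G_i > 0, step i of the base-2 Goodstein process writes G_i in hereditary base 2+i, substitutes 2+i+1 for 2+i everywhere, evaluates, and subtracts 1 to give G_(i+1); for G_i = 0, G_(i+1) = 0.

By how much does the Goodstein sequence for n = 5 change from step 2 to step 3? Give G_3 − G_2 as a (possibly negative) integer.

i=0: 5 = 2^2 + 1 (b=2); 2→3: 3^3 + 1 = 28; 28−1 = 27
i=1: 27 = 3^3 (b=3); 3→4: 4^4 = 256; 256−1 = 255
i=2: 255 = 3·4^3 + 3·4^2 + 3·4 + 3 (b=4); 4→5: 3·5^3 + 3·5^2 + 3·5 + 3 = 468; 468−1 = 467

212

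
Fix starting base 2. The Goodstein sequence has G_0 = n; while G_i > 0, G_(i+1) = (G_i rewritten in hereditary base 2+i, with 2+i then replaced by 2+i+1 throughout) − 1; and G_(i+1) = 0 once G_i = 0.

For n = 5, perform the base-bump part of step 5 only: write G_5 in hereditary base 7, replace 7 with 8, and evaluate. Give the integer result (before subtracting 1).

1752

step 0: 5 = 2^2 + 1; sub 3 for 2: 3^3 + 1; = 28; G_1 = 28−1 = 27
step 1: 27 = 3^3; sub 4 for 3: 4^4; = 256; G_2 = 256−1 = 255
step 2: 255 = 3·4^3 + 3·4^2 + 3·4 + 3; sub 5 for 4: 3·5^3 + 3·5^2 + 3·5 + 3; = 468; G_3 = 468−1 = 467
step 3: 467 = 3·5^3 + 3·5^2 + 3·5 + 2; sub 6 for 5: 3·6^3 + 3·6^2 + 3·6 + 2; = 776; G_4 = 776−1 = 775
step 4: 775 = 3·6^3 + 3·6^2 + 3·6 + 1; sub 7 for 6: 3·7^3 + 3·7^2 + 3·7 + 1; = 1198; G_5 = 1198−1 = 1197
step 5: 1197 = 3·7^3 + 3·7^2 + 3·7; sub 8 for 7: 3·8^3 + 3·8^2 + 3·8; = 1752; G_6 = 1752−1 = 1751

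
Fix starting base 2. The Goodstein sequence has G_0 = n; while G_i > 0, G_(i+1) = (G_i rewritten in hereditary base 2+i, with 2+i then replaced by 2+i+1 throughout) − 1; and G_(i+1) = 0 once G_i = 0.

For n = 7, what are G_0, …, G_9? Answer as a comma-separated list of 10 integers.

7, 30, 259, 3127, 46657, 823543, 16777215, 37665879, 77777775, 150051213

(0) 7|_2 = 2^2 + 2 + 1 ↦ 3^3 + 3 + 1|_3 = 31 ⇒ 30
(1) 30|_3 = 3^3 + 3 ↦ 4^4 + 4|_4 = 260 ⇒ 259
(2) 259|_4 = 4^4 + 3 ↦ 5^5 + 3|_5 = 3128 ⇒ 3127
(3) 3127|_5 = 5^5 + 2 ↦ 6^6 + 2|_6 = 46658 ⇒ 46657
(4) 46657|_6 = 6^6 + 1 ↦ 7^7 + 1|_7 = 823544 ⇒ 823543
(5) 823543|_7 = 7^7 ↦ 8^8|_8 = 16777216 ⇒ 16777215
(6) 16777215|_8 = 7·8^7 + 7·8^6 + 7·8^5 + 7·8^4 + 7·8^3 + 7·8^2 + 7·8 + 7 ↦ 7·9^7 + 7·9^6 + 7·9^5 + 7·9^4 + 7·9^3 + 7·9^2 + 7·9 + 7|_9 = 37665880 ⇒ 37665879
(7) 37665879|_9 = 7·9^7 + 7·9^6 + 7·9^5 + 7·9^4 + 7·9^3 + 7·9^2 + 7·9 + 6 ↦ 7·10^7 + 7·10^6 + 7·10^5 + 7·10^4 + 7·10^3 + 7·10^2 + 7·10 + 6|_10 = 77777776 ⇒ 77777775
(8) 77777775|_10 = 7·10^7 + 7·10^6 + 7·10^5 + 7·10^4 + 7·10^3 + 7·10^2 + 7·10 + 5 ↦ 7·11^7 + 7·11^6 + 7·11^5 + 7·11^4 + 7·11^3 + 7·11^2 + 7·11 + 5|_11 = 150051214 ⇒ 150051213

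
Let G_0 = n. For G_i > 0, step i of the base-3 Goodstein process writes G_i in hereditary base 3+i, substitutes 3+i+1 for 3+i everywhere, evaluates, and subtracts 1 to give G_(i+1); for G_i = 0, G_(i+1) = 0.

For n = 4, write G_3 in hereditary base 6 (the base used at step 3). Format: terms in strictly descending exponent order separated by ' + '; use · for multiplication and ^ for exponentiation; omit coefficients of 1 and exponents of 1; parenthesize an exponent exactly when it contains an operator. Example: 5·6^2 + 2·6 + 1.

3

4 —HB3→ 3 + 1 —bump→ 4 + 1 = 5 —(−1)→ 4
4 —HB4→ 4 —bump→ 5 = 5 —(−1)→ 4
4 —HB5→ 4 —bump→ 4 = 4 —(−1)→ 3
3 —HB6→ 3 —bump→ 3 = 3 —(−1)→ 2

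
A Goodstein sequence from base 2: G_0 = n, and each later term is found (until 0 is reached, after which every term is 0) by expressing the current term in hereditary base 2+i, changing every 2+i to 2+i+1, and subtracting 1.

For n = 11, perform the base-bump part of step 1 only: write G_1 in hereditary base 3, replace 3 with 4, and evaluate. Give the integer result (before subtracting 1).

G_0=11  [base 2] 2^(2 + 1) + 2 + 1  →[2↦3]→  3^(3 + 1) + 3 + 1 = 85  −1 ⇒ G_1=84
G_1=84  [base 3] 3^(3 + 1) + 3  →[3↦4]→  4^(4 + 1) + 4 = 1028  −1 ⇒ G_2=1027

1028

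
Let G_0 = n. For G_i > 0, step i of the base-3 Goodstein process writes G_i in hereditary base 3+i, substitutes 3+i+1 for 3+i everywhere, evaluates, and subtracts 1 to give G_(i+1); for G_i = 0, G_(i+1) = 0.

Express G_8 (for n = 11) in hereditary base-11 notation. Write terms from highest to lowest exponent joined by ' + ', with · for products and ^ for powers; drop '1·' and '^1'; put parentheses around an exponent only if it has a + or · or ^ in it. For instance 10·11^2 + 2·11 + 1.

i=0: 11 = 3^2 + 2 (b=3); 3→4: 4^2 + 2 = 18; 18−1 = 17
i=1: 17 = 4^2 + 1 (b=4); 4→5: 5^2 + 1 = 26; 26−1 = 25
i=2: 25 = 5^2 (b=5); 5→6: 6^2 = 36; 36−1 = 35
i=3: 35 = 5·6 + 5 (b=6); 6→7: 5·7 + 5 = 40; 40−1 = 39
i=4: 39 = 5·7 + 4 (b=7); 7→8: 5·8 + 4 = 44; 44−1 = 43
i=5: 43 = 5·8 + 3 (b=8); 8→9: 5·9 + 3 = 48; 48−1 = 47
i=6: 47 = 5·9 + 2 (b=9); 9→10: 5·10 + 2 = 52; 52−1 = 51
i=7: 51 = 5·10 + 1 (b=10); 10→11: 5·11 + 1 = 56; 56−1 = 55

5·11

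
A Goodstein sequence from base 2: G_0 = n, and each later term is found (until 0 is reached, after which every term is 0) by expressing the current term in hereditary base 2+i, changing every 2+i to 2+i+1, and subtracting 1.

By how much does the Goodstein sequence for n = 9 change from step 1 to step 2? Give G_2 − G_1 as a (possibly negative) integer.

942

i=0: 9 = 2^(2 + 1) + 1 (b=2); 2→3: 3^(3 + 1) + 1 = 82; 82−1 = 81
i=1: 81 = 3^(3 + 1) (b=3); 3→4: 4^(4 + 1) = 1024; 1024−1 = 1023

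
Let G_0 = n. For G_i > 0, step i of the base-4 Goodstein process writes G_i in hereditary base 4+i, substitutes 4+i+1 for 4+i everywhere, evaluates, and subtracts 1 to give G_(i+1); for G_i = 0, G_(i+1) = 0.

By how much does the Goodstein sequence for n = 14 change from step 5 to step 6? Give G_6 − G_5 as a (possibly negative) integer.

i=0: 14 = 3·4 + 2 (b=4); 4→5: 3·5 + 2 = 17; 17−1 = 16
i=1: 16 = 3·5 + 1 (b=5); 5→6: 3·6 + 1 = 19; 19−1 = 18
i=2: 18 = 3·6 (b=6); 6→7: 3·7 = 21; 21−1 = 20
i=3: 20 = 2·7 + 6 (b=7); 7→8: 2·8 + 6 = 22; 22−1 = 21
i=4: 21 = 2·8 + 5 (b=8); 8→9: 2·9 + 5 = 23; 23−1 = 22
i=5: 22 = 2·9 + 4 (b=9); 9→10: 2·10 + 4 = 24; 24−1 = 23

1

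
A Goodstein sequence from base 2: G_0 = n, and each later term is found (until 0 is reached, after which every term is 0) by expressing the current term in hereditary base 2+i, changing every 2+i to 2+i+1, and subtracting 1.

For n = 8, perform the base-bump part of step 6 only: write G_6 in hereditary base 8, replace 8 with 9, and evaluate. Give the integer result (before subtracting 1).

774841152

G_0 = 8. HB_2(8) = 2^(2 + 1). Bump = 81. G_1 = 80.
G_1 = 80. HB_3(80) = 2·3^3 + 2·3^2 + 2·3 + 2. Bump = 554. G_2 = 553.
G_2 = 553. HB_4(553) = 2·4^4 + 2·4^2 + 2·4 + 1. Bump = 6311. G_3 = 6310.
G_3 = 6310. HB_5(6310) = 2·5^5 + 2·5^2 + 2·5. Bump = 93396. G_4 = 93395.
G_4 = 93395. HB_6(93395) = 2·6^6 + 2·6^2 + 6 + 5. Bump = 1647196. G_5 = 1647195.
G_5 = 1647195. HB_7(1647195) = 2·7^7 + 2·7^2 + 7 + 4. Bump = 33554572. G_6 = 33554571.
G_6 = 33554571. HB_8(33554571) = 2·8^8 + 2·8^2 + 8 + 3. Bump = 774841152. G_7 = 774841151.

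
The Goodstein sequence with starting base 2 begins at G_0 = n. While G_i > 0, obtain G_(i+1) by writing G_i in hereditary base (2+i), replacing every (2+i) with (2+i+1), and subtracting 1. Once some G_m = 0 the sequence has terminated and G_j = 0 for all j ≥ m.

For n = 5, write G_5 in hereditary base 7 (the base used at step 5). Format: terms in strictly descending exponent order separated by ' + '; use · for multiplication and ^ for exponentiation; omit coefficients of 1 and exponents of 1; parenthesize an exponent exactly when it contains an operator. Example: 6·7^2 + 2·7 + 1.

3·7^3 + 3·7^2 + 3·7

base 2: 5 = 2^2 + 1; at 3: 3^3 + 1 = 28; next = 27
base 3: 27 = 3^3; at 4: 4^4 = 256; next = 255
base 4: 255 = 3·4^3 + 3·4^2 + 3·4 + 3; at 5: 3·5^3 + 3·5^2 + 3·5 + 3 = 468; next = 467
base 5: 467 = 3·5^3 + 3·5^2 + 3·5 + 2; at 6: 3·6^3 + 3·6^2 + 3·6 + 2 = 776; next = 775
base 6: 775 = 3·6^3 + 3·6^2 + 3·6 + 1; at 7: 3·7^3 + 3·7^2 + 3·7 + 1 = 1198; next = 1197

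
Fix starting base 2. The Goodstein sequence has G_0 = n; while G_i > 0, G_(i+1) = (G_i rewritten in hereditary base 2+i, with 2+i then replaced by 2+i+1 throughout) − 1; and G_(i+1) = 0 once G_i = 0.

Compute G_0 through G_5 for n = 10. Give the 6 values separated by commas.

10, 83, 1025, 15625, 279935, 4215754

(0) 10|_2 = 2^(2 + 1) + 2 ↦ 3^(3 + 1) + 3|_3 = 84 ⇒ 83
(1) 83|_3 = 3^(3 + 1) + 2 ↦ 4^(4 + 1) + 2|_4 = 1026 ⇒ 1025
(2) 1025|_4 = 4^(4 + 1) + 1 ↦ 5^(5 + 1) + 1|_5 = 15626 ⇒ 15625
(3) 15625|_5 = 5^(5 + 1) ↦ 6^(6 + 1)|_6 = 279936 ⇒ 279935
(4) 279935|_6 = 5·6^6 + 5·6^5 + 5·6^4 + 5·6^3 + 5·6^2 + 5·6 + 5 ↦ 5·7^7 + 5·7^5 + 5·7^4 + 5·7^3 + 5·7^2 + 5·7 + 5|_7 = 4215755 ⇒ 4215754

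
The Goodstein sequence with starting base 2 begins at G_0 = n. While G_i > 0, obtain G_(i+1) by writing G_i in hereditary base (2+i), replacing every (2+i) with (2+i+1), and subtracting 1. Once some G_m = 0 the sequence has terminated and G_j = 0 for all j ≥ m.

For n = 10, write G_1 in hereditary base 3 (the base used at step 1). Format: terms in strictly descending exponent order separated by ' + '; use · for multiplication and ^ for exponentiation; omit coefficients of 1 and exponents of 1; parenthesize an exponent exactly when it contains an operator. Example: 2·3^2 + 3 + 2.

(0) 10|_2 = 2^(2 + 1) + 2 ↦ 3^(3 + 1) + 3|_3 = 84 ⇒ 83
(1) 83|_3 = 3^(3 + 1) + 2 ↦ 4^(4 + 1) + 2|_4 = 1026 ⇒ 1025

3^(3 + 1) + 2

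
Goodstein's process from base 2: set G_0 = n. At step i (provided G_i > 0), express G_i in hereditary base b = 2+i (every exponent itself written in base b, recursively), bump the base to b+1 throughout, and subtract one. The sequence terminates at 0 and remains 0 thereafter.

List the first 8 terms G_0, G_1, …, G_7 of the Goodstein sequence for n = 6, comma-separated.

G_0=6  [base 2] 2^2 + 2  →[2↦3]→  3^3 + 3 = 30  −1 ⇒ G_1=29
G_1=29  [base 3] 3^3 + 2  →[3↦4]→  4^4 + 2 = 258  −1 ⇒ G_2=257
G_2=257  [base 4] 4^4 + 1  →[4↦5]→  5^5 + 1 = 3126  −1 ⇒ G_3=3125
G_3=3125  [base 5] 5^5  →[5↦6]→  6^6 = 46656  −1 ⇒ G_4=46655
G_4=46655  [base 6] 5·6^5 + 5·6^4 + 5·6^3 + 5·6^2 + 5·6 + 5  →[6↦7]→  5·7^5 + 5·7^4 + 5·7^3 + 5·7^2 + 5·7 + 5 = 98040  −1 ⇒ G_5=98039
G_5=98039  [base 7] 5·7^5 + 5·7^4 + 5·7^3 + 5·7^2 + 5·7 + 4  →[7↦8]→  5·8^5 + 5·8^4 + 5·8^3 + 5·8^2 + 5·8 + 4 = 187244  −1 ⇒ G_6=187243
G_6=187243  [base 8] 5·8^5 + 5·8^4 + 5·8^3 + 5·8^2 + 5·8 + 3  →[8↦9]→  5·9^5 + 5·9^4 + 5·9^3 + 5·9^2 + 5·9 + 3 = 332148  −1 ⇒ G_7=332147

6, 29, 257, 3125, 46655, 98039, 187243, 332147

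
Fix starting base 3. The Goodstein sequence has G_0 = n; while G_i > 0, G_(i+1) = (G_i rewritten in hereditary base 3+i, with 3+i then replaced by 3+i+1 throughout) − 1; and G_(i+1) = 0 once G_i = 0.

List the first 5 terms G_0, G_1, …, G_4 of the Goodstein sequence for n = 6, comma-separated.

6 —HB3→ 2·3 —bump→ 2·4 = 8 —(−1)→ 7
7 —HB4→ 4 + 3 —bump→ 5 + 3 = 8 —(−1)→ 7
7 —HB5→ 5 + 2 —bump→ 6 + 2 = 8 —(−1)→ 7
7 —HB6→ 6 + 1 —bump→ 7 + 1 = 8 —(−1)→ 7

6, 7, 7, 7, 7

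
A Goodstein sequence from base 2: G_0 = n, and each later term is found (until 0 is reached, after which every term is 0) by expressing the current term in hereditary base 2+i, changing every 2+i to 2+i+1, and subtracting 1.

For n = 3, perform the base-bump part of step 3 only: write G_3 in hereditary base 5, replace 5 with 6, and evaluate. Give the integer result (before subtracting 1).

2

G_0=3  [base 2] 2 + 1  →[2↦3]→  3 + 1 = 4  −1 ⇒ G_1=3
G_1=3  [base 3] 3  →[3↦4]→  4 = 4  −1 ⇒ G_2=3
G_2=3  [base 4] 3  →[4↦5]→  3 = 3  −1 ⇒ G_3=2
G_3=2  [base 5] 2  →[5↦6]→  2 = 2  −1 ⇒ G_4=1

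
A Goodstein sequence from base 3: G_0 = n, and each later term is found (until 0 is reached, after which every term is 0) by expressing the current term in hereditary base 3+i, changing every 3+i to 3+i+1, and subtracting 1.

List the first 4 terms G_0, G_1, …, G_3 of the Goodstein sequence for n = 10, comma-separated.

10, 16, 24, 27

(0) 10|_3 = 3^2 + 1 ↦ 4^2 + 1|_4 = 17 ⇒ 16
(1) 16|_4 = 4^2 ↦ 5^2|_5 = 25 ⇒ 24
(2) 24|_5 = 4·5 + 4 ↦ 4·6 + 4|_6 = 28 ⇒ 27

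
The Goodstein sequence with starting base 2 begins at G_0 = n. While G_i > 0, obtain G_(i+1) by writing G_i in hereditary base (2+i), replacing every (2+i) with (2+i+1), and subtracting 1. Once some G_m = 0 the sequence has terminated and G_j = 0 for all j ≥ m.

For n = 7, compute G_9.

[0] 7 ≡ 2^2 + 2 + 1 (base 2). Lift 3: 31. −1: 30.
[1] 30 ≡ 3^3 + 3 (base 3). Lift 4: 260. −1: 259.
[2] 259 ≡ 4^4 + 3 (base 4). Lift 5: 3128. −1: 3127.
[3] 3127 ≡ 5^5 + 2 (base 5). Lift 6: 46658. −1: 46657.
[4] 46657 ≡ 6^6 + 1 (base 6). Lift 7: 823544. −1: 823543.
[5] 823543 ≡ 7^7 (base 7). Lift 8: 16777216. −1: 16777215.
[6] 16777215 ≡ 7·8^7 + 7·8^6 + 7·8^5 + 7·8^4 + 7·8^3 + 7·8^2 + 7·8 + 7 (base 8). Lift 9: 37665880. −1: 37665879.
[7] 37665879 ≡ 7·9^7 + 7·9^6 + 7·9^5 + 7·9^4 + 7·9^3 + 7·9^2 + 7·9 + 6 (base 9). Lift 10: 77777776. −1: 77777775.
[8] 77777775 ≡ 7·10^7 + 7·10^6 + 7·10^5 + 7·10^4 + 7·10^3 + 7·10^2 + 7·10 + 5 (base 10). Lift 11: 150051214. −1: 150051213.

150051213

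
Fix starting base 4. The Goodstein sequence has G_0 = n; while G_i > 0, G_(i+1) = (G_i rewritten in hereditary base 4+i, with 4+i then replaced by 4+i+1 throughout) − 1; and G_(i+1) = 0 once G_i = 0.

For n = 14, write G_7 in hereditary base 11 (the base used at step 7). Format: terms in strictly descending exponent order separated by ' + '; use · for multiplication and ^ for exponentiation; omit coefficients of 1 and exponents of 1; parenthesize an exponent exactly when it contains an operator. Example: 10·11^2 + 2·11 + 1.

14 —HB4→ 3·4 + 2 —bump→ 3·5 + 2 = 17 —(−1)→ 16
16 —HB5→ 3·5 + 1 —bump→ 3·6 + 1 = 19 —(−1)→ 18
18 —HB6→ 3·6 —bump→ 3·7 = 21 —(−1)→ 20
20 —HB7→ 2·7 + 6 —bump→ 2·8 + 6 = 22 —(−1)→ 21
21 —HB8→ 2·8 + 5 —bump→ 2·9 + 5 = 23 —(−1)→ 22
22 —HB9→ 2·9 + 4 —bump→ 2·10 + 4 = 24 —(−1)→ 23
23 —HB10→ 2·10 + 3 —bump→ 2·11 + 3 = 25 —(−1)→ 24
24 —HB11→ 2·11 + 2 —bump→ 2·12 + 2 = 26 —(−1)→ 25

2·11 + 2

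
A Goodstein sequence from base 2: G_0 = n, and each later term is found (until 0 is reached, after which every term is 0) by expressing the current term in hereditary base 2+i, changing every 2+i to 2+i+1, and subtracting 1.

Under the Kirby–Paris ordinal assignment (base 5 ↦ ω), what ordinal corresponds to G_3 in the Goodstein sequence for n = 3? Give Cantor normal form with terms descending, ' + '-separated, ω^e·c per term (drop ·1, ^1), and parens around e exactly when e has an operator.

(0) 3|_2 = 2 + 1 ↦ 3 + 1|_3 = 4 ⇒ 3
(1) 3|_3 = 3 ↦ 4|_4 = 4 ⇒ 3
(2) 3|_4 = 3 ↦ 3|_5 = 3 ⇒ 2
(3) 2|_5 = 2 ↦ 2|_6 = 2 ⇒ 1

2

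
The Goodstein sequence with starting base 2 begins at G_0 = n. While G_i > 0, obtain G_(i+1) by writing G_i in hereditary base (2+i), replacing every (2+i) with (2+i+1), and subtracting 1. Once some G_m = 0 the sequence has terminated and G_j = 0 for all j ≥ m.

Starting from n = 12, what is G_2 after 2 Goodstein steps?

i=0: 12 = 2^(2 + 1) + 2^2 (b=2); 2→3: 3^(3 + 1) + 3^3 = 108; 108−1 = 107
i=1: 107 = 3^(3 + 1) + 2·3^2 + 2·3 + 2 (b=3); 3→4: 4^(4 + 1) + 2·4^2 + 2·4 + 2 = 1066; 1066−1 = 1065

1065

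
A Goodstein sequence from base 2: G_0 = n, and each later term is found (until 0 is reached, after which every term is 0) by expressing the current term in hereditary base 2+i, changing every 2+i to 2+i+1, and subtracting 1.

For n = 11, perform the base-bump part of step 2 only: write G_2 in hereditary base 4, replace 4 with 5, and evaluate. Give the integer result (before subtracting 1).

15628

G_0 = 11. HB_2(11) = 2^(2 + 1) + 2 + 1. Bump = 85. G_1 = 84.
G_1 = 84. HB_3(84) = 3^(3 + 1) + 3. Bump = 1028. G_2 = 1027.
G_2 = 1027. HB_4(1027) = 4^(4 + 1) + 3. Bump = 15628. G_3 = 15627.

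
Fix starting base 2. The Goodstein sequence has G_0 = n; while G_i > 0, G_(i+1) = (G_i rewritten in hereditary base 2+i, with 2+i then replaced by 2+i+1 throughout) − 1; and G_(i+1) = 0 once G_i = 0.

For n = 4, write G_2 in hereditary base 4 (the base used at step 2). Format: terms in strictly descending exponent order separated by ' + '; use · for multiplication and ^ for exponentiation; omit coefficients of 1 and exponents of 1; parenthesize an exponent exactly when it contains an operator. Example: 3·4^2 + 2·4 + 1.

2·4^2 + 2·4 + 1

base 2: 4 = 2^2; at 3: 3^3 = 27; next = 26
base 3: 26 = 2·3^2 + 2·3 + 2; at 4: 2·4^2 + 2·4 + 2 = 42; next = 41
base 4: 41 = 2·4^2 + 2·4 + 1; at 5: 2·5^2 + 2·5 + 1 = 61; next = 60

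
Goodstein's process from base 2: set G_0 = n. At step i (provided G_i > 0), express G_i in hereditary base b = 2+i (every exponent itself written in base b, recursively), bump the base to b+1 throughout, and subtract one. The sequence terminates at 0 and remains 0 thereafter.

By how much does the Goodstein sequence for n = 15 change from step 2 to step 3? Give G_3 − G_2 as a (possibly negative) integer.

17469

i=0: 15 = 2^(2 + 1) + 2^2 + 2 + 1 (b=2); 2→3: 3^(3 + 1) + 3^3 + 3 + 1 = 112; 112−1 = 111
i=1: 111 = 3^(3 + 1) + 3^3 + 3 (b=3); 3→4: 4^(4 + 1) + 4^4 + 4 = 1284; 1284−1 = 1283
i=2: 1283 = 4^(4 + 1) + 4^4 + 3 (b=4); 4→5: 5^(5 + 1) + 5^5 + 3 = 18753; 18753−1 = 18752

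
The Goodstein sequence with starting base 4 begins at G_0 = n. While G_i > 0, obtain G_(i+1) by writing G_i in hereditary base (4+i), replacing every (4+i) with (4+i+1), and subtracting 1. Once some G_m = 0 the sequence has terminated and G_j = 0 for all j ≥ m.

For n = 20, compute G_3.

step 0: 20 = 4^2 + 4; sub 5 for 4: 5^2 + 5; = 30; G_1 = 30−1 = 29
step 1: 29 = 5^2 + 4; sub 6 for 5: 6^2 + 4; = 40; G_2 = 40−1 = 39
step 2: 39 = 6^2 + 3; sub 7 for 6: 7^2 + 3; = 52; G_3 = 52−1 = 51

51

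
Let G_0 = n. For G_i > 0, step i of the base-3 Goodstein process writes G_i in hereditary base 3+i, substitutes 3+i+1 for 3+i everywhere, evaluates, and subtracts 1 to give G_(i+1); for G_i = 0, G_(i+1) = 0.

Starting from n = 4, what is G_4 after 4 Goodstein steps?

i=0: 4 = 3 + 1 (b=3); 3→4: 4 + 1 = 5; 5−1 = 4
i=1: 4 = 4 (b=4); 4→5: 5 = 5; 5−1 = 4
i=2: 4 = 4 (b=5); 5→6: 4 = 4; 4−1 = 3
i=3: 3 = 3 (b=6); 6→7: 3 = 3; 3−1 = 2
i=4: 2 = 2 (b=7); 7→8: 2 = 2; 2−1 = 1

2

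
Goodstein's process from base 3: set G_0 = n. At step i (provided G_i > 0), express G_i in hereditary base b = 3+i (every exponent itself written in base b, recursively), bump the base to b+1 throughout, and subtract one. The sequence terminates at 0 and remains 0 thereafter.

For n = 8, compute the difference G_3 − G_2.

1

G_0=8  [base 3] 2·3 + 2  →[3↦4]→  2·4 + 2 = 10  −1 ⇒ G_1=9
G_1=9  [base 4] 2·4 + 1  →[4↦5]→  2·5 + 1 = 11  −1 ⇒ G_2=10
G_2=10  [base 5] 2·5  →[5↦6]→  2·6 = 12  −1 ⇒ G_3=11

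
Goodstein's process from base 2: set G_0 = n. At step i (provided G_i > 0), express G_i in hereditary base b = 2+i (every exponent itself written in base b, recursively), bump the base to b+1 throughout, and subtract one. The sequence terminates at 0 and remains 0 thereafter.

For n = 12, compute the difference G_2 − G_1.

958

base 2: 12 = 2^(2 + 1) + 2^2; at 3: 3^(3 + 1) + 3^3 = 108; next = 107
base 3: 107 = 3^(3 + 1) + 2·3^2 + 2·3 + 2; at 4: 4^(4 + 1) + 2·4^2 + 2·4 + 2 = 1066; next = 1065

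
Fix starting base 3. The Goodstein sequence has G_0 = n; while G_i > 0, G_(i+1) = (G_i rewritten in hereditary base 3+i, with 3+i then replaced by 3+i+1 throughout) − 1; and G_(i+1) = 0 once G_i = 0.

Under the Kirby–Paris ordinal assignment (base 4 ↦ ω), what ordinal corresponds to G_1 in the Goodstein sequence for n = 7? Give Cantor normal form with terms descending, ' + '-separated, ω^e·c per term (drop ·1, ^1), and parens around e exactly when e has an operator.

(0) 7|_3 = 2·3 + 1 ↦ 2·4 + 1|_4 = 9 ⇒ 8
(1) 8|_4 = 2·4 ↦ 2·5|_5 = 10 ⇒ 9

ω·2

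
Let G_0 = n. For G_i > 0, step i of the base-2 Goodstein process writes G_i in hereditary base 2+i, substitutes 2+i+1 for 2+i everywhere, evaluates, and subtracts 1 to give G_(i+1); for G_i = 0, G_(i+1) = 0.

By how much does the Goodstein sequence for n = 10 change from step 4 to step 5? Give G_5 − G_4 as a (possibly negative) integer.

G_0 = 10. HB_2(10) = 2^(2 + 1) + 2. Bump = 84. G_1 = 83.
G_1 = 83. HB_3(83) = 3^(3 + 1) + 2. Bump = 1026. G_2 = 1025.
G_2 = 1025. HB_4(1025) = 4^(4 + 1) + 1. Bump = 15626. G_3 = 15625.
G_3 = 15625. HB_5(15625) = 5^(5 + 1). Bump = 279936. G_4 = 279935.
G_4 = 279935. HB_6(279935) = 5·6^6 + 5·6^5 + 5·6^4 + 5·6^3 + 5·6^2 + 5·6 + 5. Bump = 4215755. G_5 = 4215754.

3935819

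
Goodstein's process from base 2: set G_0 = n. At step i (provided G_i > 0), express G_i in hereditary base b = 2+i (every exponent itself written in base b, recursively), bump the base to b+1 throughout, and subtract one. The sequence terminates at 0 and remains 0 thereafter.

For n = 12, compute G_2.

[0] 12 ≡ 2^(2 + 1) + 2^2 (base 2). Lift 3: 108. −1: 107.
[1] 107 ≡ 3^(3 + 1) + 2·3^2 + 2·3 + 2 (base 3). Lift 4: 1066. −1: 1065.
[2] 1065 ≡ 4^(4 + 1) + 2·4^2 + 2·4 + 1 (base 4). Lift 5: 15686. −1: 15685.

1065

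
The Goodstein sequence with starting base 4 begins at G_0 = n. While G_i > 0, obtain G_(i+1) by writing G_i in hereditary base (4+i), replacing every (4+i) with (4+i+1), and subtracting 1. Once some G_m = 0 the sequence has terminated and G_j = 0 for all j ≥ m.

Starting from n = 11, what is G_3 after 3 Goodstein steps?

base 4: 11 = 2·4 + 3; at 5: 2·5 + 3 = 13; next = 12
base 5: 12 = 2·5 + 2; at 6: 2·6 + 2 = 14; next = 13
base 6: 13 = 2·6 + 1; at 7: 2·7 + 1 = 15; next = 14
base 7: 14 = 2·7; at 8: 2·8 = 16; next = 15

14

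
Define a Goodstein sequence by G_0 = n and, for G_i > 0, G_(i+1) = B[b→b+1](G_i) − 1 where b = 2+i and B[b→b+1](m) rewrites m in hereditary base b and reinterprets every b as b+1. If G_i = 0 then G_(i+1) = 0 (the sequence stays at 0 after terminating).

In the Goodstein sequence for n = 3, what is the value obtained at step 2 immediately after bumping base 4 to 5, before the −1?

[0] 3 ≡ 2 + 1 (base 2). Lift 3: 4. −1: 3.
[1] 3 ≡ 3 (base 3). Lift 4: 4. −1: 3.
[2] 3 ≡ 3 (base 4). Lift 5: 3. −1: 2.

3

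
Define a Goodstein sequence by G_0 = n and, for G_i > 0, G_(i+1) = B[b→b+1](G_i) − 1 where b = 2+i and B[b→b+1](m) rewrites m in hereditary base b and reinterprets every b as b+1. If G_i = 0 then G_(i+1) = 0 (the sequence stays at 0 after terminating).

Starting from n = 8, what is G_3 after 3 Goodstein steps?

6310

base 2: 8 = 2^(2 + 1); at 3: 3^(3 + 1) = 81; next = 80
base 3: 80 = 2·3^3 + 2·3^2 + 2·3 + 2; at 4: 2·4^4 + 2·4^2 + 2·4 + 2 = 554; next = 553
base 4: 553 = 2·4^4 + 2·4^2 + 2·4 + 1; at 5: 2·5^5 + 2·5^2 + 2·5 + 1 = 6311; next = 6310
base 5: 6310 = 2·5^5 + 2·5^2 + 2·5; at 6: 2·6^6 + 2·6^2 + 2·6 = 93396; next = 93395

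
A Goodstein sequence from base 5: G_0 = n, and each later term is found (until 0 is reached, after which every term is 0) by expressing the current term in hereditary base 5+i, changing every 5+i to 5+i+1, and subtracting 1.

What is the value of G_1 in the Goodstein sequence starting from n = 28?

step 0: 28 = 5^2 + 3; sub 6 for 5: 6^2 + 3; = 39; G_1 = 39−1 = 38
step 1: 38 = 6^2 + 2; sub 7 for 6: 7^2 + 2; = 51; G_2 = 51−1 = 50

38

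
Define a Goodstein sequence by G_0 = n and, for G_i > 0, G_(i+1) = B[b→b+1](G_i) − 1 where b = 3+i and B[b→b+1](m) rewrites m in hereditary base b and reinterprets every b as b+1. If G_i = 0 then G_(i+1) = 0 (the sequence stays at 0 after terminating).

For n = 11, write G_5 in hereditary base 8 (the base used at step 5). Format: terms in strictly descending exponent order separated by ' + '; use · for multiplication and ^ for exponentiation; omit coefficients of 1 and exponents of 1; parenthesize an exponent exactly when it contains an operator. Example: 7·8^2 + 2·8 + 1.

i=0: 11 = 3^2 + 2 (b=3); 3→4: 4^2 + 2 = 18; 18−1 = 17
i=1: 17 = 4^2 + 1 (b=4); 4→5: 5^2 + 1 = 26; 26−1 = 25
i=2: 25 = 5^2 (b=5); 5→6: 6^2 = 36; 36−1 = 35
i=3: 35 = 5·6 + 5 (b=6); 6→7: 5·7 + 5 = 40; 40−1 = 39
i=4: 39 = 5·7 + 4 (b=7); 7→8: 5·8 + 4 = 44; 44−1 = 43
i=5: 43 = 5·8 + 3 (b=8); 8→9: 5·9 + 3 = 48; 48−1 = 47

5·8 + 3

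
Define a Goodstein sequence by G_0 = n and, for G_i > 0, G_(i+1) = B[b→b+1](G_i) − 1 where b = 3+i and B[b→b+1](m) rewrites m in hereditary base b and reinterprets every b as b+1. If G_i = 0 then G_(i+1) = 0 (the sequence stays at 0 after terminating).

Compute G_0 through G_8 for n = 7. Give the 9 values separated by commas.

7, 8, 9, 9, 9, 9, 9, 9, 8

G_0=7  [base 3] 2·3 + 1  →[3↦4]→  2·4 + 1 = 9  −1 ⇒ G_1=8
G_1=8  [base 4] 2·4  →[4↦5]→  2·5 = 10  −1 ⇒ G_2=9
G_2=9  [base 5] 5 + 4  →[5↦6]→  6 + 4 = 10  −1 ⇒ G_3=9
G_3=9  [base 6] 6 + 3  →[6↦7]→  7 + 3 = 10  −1 ⇒ G_4=9
G_4=9  [base 7] 7 + 2  →[7↦8]→  8 + 2 = 10  −1 ⇒ G_5=9
G_5=9  [base 8] 8 + 1  →[8↦9]→  9 + 1 = 10  −1 ⇒ G_6=9
G_6=9  [base 9] 9  →[9↦10]→  10 = 10  −1 ⇒ G_7=9
G_7=9  [base 10] 9  →[10↦11]→  9 = 9  −1 ⇒ G_8=8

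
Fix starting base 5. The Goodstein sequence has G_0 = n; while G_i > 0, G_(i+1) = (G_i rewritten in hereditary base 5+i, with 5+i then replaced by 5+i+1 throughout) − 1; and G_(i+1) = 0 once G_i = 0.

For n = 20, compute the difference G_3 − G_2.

2

step 0: 20 = 4·5; sub 6 for 5: 4·6; = 24; G_1 = 24−1 = 23
step 1: 23 = 3·6 + 5; sub 7 for 6: 3·7 + 5; = 26; G_2 = 26−1 = 25
step 2: 25 = 3·7 + 4; sub 8 for 7: 3·8 + 4; = 28; G_3 = 28−1 = 27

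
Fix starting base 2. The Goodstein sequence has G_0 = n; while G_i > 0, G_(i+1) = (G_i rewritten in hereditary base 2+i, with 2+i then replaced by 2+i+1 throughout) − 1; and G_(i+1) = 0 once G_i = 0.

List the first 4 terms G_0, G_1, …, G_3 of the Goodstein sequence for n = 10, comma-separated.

10, 83, 1025, 15625

G_0=10  [base 2] 2^(2 + 1) + 2  →[2↦3]→  3^(3 + 1) + 3 = 84  −1 ⇒ G_1=83
G_1=83  [base 3] 3^(3 + 1) + 2  →[3↦4]→  4^(4 + 1) + 2 = 1026  −1 ⇒ G_2=1025
G_2=1025  [base 4] 4^(4 + 1) + 1  →[4↦5]→  5^(5 + 1) + 1 = 15626  −1 ⇒ G_3=15625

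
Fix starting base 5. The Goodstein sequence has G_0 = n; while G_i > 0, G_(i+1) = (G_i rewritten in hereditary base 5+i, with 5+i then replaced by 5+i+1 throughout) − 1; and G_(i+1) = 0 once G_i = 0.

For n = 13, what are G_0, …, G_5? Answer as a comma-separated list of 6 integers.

13, 14, 15, 16, 17, 17

[0] 13 ≡ 2·5 + 3 (base 5). Lift 6: 15. −1: 14.
[1] 14 ≡ 2·6 + 2 (base 6). Lift 7: 16. −1: 15.
[2] 15 ≡ 2·7 + 1 (base 7). Lift 8: 17. −1: 16.
[3] 16 ≡ 2·8 (base 8). Lift 9: 18. −1: 17.
[4] 17 ≡ 9 + 8 (base 9). Lift 10: 18. −1: 17.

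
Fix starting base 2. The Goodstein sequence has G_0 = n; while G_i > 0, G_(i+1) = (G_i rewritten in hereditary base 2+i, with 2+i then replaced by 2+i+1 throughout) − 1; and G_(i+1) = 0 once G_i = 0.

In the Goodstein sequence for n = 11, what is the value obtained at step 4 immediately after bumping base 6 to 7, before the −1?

G_0 = 11. HB_2(11) = 2^(2 + 1) + 2 + 1. Bump = 85. G_1 = 84.
G_1 = 84. HB_3(84) = 3^(3 + 1) + 3. Bump = 1028. G_2 = 1027.
G_2 = 1027. HB_4(1027) = 4^(4 + 1) + 3. Bump = 15628. G_3 = 15627.
G_3 = 15627. HB_5(15627) = 5^(5 + 1) + 2. Bump = 279938. G_4 = 279937.
G_4 = 279937. HB_6(279937) = 6^(6 + 1) + 1. Bump = 5764802. G_5 = 5764801.

5764802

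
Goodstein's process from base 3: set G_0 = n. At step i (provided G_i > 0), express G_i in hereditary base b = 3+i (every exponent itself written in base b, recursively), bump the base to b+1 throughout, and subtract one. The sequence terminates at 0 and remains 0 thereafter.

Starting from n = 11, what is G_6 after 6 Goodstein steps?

i=0: 11 = 3^2 + 2 (b=3); 3→4: 4^2 + 2 = 18; 18−1 = 17
i=1: 17 = 4^2 + 1 (b=4); 4→5: 5^2 + 1 = 26; 26−1 = 25
i=2: 25 = 5^2 (b=5); 5→6: 6^2 = 36; 36−1 = 35
i=3: 35 = 5·6 + 5 (b=6); 6→7: 5·7 + 5 = 40; 40−1 = 39
i=4: 39 = 5·7 + 4 (b=7); 7→8: 5·8 + 4 = 44; 44−1 = 43
i=5: 43 = 5·8 + 3 (b=8); 8→9: 5·9 + 3 = 48; 48−1 = 47
i=6: 47 = 5·9 + 2 (b=9); 9→10: 5·10 + 2 = 52; 52−1 = 51

47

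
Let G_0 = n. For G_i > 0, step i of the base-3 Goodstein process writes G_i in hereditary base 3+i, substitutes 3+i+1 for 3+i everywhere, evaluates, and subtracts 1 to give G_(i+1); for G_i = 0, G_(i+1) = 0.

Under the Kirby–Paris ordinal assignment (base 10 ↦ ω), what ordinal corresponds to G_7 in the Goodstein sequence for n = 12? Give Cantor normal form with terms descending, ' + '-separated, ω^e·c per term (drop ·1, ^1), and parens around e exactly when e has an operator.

G_0=12  [base 3] 3^2 + 3  →[3↦4]→  4^2 + 4 = 20  −1 ⇒ G_1=19
G_1=19  [base 4] 4^2 + 3  →[4↦5]→  5^2 + 3 = 28  −1 ⇒ G_2=27
G_2=27  [base 5] 5^2 + 2  →[5↦6]→  6^2 + 2 = 38  −1 ⇒ G_3=37
G_3=37  [base 6] 6^2 + 1  →[6↦7]→  7^2 + 1 = 50  −1 ⇒ G_4=49
G_4=49  [base 7] 7^2  →[7↦8]→  8^2 = 64  −1 ⇒ G_5=63
G_5=63  [base 8] 7·8 + 7  →[8↦9]→  7·9 + 7 = 70  −1 ⇒ G_6=69
G_6=69  [base 9] 7·9 + 6  →[9↦10]→  7·10 + 6 = 76  −1 ⇒ G_7=75
G_7=75  [base 10] 7·10 + 5  →[10↦11]→  7·11 + 5 = 82  −1 ⇒ G_8=81

ω·7 + 5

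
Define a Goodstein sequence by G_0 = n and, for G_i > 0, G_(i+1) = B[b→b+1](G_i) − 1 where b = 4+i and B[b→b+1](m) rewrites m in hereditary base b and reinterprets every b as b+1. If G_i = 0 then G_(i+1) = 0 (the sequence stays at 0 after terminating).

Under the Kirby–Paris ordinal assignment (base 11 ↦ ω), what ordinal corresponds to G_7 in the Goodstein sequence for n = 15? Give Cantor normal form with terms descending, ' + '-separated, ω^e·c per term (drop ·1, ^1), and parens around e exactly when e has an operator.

step 0: 15 = 3·4 + 3; sub 5 for 4: 3·5 + 3; = 18; G_1 = 18−1 = 17
step 1: 17 = 3·5 + 2; sub 6 for 5: 3·6 + 2; = 20; G_2 = 20−1 = 19
step 2: 19 = 3·6 + 1; sub 7 for 6: 3·7 + 1; = 22; G_3 = 22−1 = 21
step 3: 21 = 3·7; sub 8 for 7: 3·8; = 24; G_4 = 24−1 = 23
step 4: 23 = 2·8 + 7; sub 9 for 8: 2·9 + 7; = 25; G_5 = 25−1 = 24
step 5: 24 = 2·9 + 6; sub 10 for 9: 2·10 + 6; = 26; G_6 = 26−1 = 25
step 6: 25 = 2·10 + 5; sub 11 for 10: 2·11 + 5; = 27; G_7 = 27−1 = 26
step 7: 26 = 2·11 + 4; sub 12 for 11: 2·12 + 4; = 28; G_8 = 28−1 = 27

ω·2 + 4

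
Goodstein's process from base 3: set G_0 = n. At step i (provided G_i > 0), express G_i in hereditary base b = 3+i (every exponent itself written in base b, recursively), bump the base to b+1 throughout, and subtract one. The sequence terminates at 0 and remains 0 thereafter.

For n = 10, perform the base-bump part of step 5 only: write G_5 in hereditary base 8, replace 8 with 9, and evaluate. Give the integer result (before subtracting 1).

37

G_0=10  [base 3] 3^2 + 1  →[3↦4]→  4^2 + 1 = 17  −1 ⇒ G_1=16
G_1=16  [base 4] 4^2  →[4↦5]→  5^2 = 25  −1 ⇒ G_2=24
G_2=24  [base 5] 4·5 + 4  →[5↦6]→  4·6 + 4 = 28  −1 ⇒ G_3=27
G_3=27  [base 6] 4·6 + 3  →[6↦7]→  4·7 + 3 = 31  −1 ⇒ G_4=30
G_4=30  [base 7] 4·7 + 2  →[7↦8]→  4·8 + 2 = 34  −1 ⇒ G_5=33
G_5=33  [base 8] 4·8 + 1  →[8↦9]→  4·9 + 1 = 37  −1 ⇒ G_6=36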